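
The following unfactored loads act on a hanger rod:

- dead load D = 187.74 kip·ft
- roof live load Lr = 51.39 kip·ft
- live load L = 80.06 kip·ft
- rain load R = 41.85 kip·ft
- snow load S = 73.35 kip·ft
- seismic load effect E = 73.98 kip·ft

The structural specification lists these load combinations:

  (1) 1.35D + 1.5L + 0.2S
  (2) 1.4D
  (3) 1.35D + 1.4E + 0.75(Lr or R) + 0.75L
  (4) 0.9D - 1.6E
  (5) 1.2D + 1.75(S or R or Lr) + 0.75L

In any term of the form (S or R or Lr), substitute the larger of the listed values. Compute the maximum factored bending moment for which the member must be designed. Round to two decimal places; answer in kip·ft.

(Lr or R) → Lr = 51.39 kip·ft; (S or R or Lr) → S = 73.35 kip·ft.
(1) 1.35(187.74) + 1.5(80.06) + 0.2(73.35) = 388.21
(2) 1.4(187.74) = 262.84
(3) 1.35(187.74) + 1.4(73.98) + 0.75(51.39) + 0.75(80.06) = 455.61
(4) 0.9(187.74) - 1.6(73.98) = 50.60
(5) 1.2(187.74) + 1.75(73.35) + 0.75(80.06) = 413.70
The controlling combination is 3, giving 455.61 kip·ft.

455.61 kip·ft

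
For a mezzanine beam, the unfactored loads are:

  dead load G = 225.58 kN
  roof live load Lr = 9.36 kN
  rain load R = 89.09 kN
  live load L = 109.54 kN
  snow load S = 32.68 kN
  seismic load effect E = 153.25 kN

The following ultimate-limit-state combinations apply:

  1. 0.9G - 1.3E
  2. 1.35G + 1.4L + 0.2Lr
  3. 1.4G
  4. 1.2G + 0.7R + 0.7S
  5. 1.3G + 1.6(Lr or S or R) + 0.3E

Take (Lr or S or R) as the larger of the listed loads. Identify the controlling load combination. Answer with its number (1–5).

(Lr or S or R) → R = 89.09 kN.
1. 0.9(225.58) - 1.3(153.25) = 3.80
2. 1.35(225.58) + 1.4(109.54) + 0.2(9.36) = 304.53 + 153.36 + 1.87 = 459.76
3. 1.4(225.58) = 315.81
4. 1.2(225.58) + 0.7(89.09) + 0.7(32.68) = 270.70 + 62.36 + 22.88 = 355.94
5. 1.3(225.58) + 1.6(89.09) + 0.3(153.25) = 293.25 + 142.54 + 45.98 = 481.77
The largest value is 481.77 kN from combination 5.

Combination 5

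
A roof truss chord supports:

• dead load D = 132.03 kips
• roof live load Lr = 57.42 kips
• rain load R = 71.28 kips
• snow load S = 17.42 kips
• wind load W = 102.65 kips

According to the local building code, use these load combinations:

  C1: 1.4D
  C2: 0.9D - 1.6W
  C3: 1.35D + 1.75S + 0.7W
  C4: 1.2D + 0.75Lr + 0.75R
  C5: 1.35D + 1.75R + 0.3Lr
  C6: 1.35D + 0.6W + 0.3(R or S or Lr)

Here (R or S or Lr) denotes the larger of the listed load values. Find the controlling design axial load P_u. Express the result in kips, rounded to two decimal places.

320.21 kips

(R or S or Lr) → R = 71.28 kips.
C1: 1.4(132.03) = 184.84
C2: 0.9(132.03) - 1.6(102.65) = 118.83 - 164.24 = -45.41
C3: 1.35(132.03) + 1.75(17.42) + 0.7(102.65) = 280.58
C4: 1.2(132.03) + 0.75(57.42) + 0.75(71.28) = 254.96
C5: 1.35(132.03) + 1.75(71.28) + 0.3(57.42) = 178.24 + 124.74 + 17.23 = 320.21
C6: 1.35(132.03) + 0.6(102.65) + 0.3(71.28) = 178.24 + 61.59 + 21.38 = 261.21
The controlling combination is 5, giving 320.21 kips.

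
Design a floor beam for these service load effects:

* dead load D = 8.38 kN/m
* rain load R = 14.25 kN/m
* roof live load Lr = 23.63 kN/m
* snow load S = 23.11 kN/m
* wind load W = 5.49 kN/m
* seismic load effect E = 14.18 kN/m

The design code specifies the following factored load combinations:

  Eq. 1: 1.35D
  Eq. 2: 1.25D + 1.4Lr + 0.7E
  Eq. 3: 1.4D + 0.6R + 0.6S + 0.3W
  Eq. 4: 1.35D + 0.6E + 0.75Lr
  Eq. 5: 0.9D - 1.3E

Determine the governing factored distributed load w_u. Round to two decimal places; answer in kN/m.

53.48 kN/m

Eq. 1: 1.35(8.38) = 11.31
Eq. 2: 1.25(8.38) + 1.4(23.63) + 0.7(14.18) = 53.48
Eq. 3: 1.4(8.38) + 0.6(14.25) + 0.6(23.11) + 0.3(5.49) = 35.80
Eq. 4: 1.35(8.38) + 0.6(14.18) + 0.75(23.63) = 37.54
Eq. 5: 0.9(8.38) - 1.3(14.18) = -10.89
The controlling combination is 2, giving 53.48 kN/m.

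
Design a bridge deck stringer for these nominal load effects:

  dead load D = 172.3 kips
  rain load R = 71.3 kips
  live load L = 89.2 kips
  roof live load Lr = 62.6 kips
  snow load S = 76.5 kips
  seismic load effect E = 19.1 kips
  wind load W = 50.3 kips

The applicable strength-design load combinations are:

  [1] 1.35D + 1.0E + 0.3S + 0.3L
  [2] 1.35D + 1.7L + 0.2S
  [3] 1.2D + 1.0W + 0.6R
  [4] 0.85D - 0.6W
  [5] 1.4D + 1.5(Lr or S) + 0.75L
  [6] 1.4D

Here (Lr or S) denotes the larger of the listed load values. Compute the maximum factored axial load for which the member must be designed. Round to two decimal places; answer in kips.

422.87 kips

(Lr or S) → S = 76.5 kips.
[1] 1.35(172.3) + 1.0(19.1) + 0.3(76.5) + 0.3(89.2) = 232.61 + 19.10 + 22.95 + 26.76 = 301.42
[2] 1.35(172.3) + 1.7(89.2) + 0.2(76.5) = 232.61 + 151.64 + 15.30 = 399.55
[3] 1.2(172.3) + 1.0(50.3) + 0.6(71.3) = 206.76 + 50.30 + 42.78 = 299.84
[4] 0.85(172.3) - 0.6(50.3) = 146.46 - 30.18 = 116.28
[5] 1.4(172.3) + 1.5(76.5) + 0.75(89.2) = 241.22 + 114.75 + 66.90 = 422.87
[6] 1.4(172.3) = 241.22
Maximum is from combination 5.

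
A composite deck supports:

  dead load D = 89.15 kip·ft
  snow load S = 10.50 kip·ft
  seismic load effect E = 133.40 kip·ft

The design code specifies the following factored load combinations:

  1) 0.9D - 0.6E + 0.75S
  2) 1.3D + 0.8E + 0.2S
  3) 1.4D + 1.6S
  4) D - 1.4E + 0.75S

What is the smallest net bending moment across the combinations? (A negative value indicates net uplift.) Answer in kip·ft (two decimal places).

-89.74 kip·ft

1) 0.9(89.15) - 0.6(133.40) + 0.75(10.50) = 8.07
2) 1.3(89.15) + 0.8(133.40) + 0.2(10.50) = 115.90 + 106.72 + 2.10 = 224.72
3) 1.4(89.15) + 1.6(10.50) = 124.81 + 16.80 = 141.61
4) 1.0(89.15) - 1.4(133.40) + 0.75(10.50) = -89.74
Combination 4 gives the minimum: -89.74 kip·ft.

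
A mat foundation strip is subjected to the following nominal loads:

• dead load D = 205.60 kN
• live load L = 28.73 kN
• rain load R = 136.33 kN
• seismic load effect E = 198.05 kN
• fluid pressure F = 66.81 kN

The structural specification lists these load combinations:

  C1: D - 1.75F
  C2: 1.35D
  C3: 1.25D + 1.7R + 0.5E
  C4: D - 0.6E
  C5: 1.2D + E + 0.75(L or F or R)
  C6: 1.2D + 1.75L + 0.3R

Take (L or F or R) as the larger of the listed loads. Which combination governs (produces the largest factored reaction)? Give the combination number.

(L or F or R) → R = 136.33 kN.
C1: 1.0(205.60) - 1.75(66.81) = 205.60 - 116.92 = 88.68
C2: 1.35(205.60) = 277.56
C3: 1.25(205.60) + 1.7(136.33) + 0.5(198.05) = 257.00 + 231.76 + 99.03 = 587.79
C4: 1.0(205.60) - 0.6(198.05) = 205.60 - 118.83 = 86.77
C5: 1.2(205.60) + 1.0(198.05) + 0.75(136.33) = 246.72 + 198.05 + 102.25 = 547.02
C6: 1.2(205.60) + 1.75(28.73) + 0.3(136.33) = 246.72 + 50.28 + 40.90 = 337.90
The largest value is 587.79 kN from combination 3.

Combination 3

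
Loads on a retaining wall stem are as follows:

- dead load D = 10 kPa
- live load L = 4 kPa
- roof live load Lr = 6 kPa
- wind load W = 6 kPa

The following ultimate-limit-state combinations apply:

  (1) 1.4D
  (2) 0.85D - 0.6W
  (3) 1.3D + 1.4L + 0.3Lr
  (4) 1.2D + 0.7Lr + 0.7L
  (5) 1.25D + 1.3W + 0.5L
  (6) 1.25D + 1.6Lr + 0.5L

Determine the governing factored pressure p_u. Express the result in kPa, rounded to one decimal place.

24.1 kPa

(1) 1.4(10) = 14.0
(2) 0.85(10) - 0.6(6) = 8.5 - 3.6 = 4.9
(3) 1.3(10) + 1.4(4) + 0.3(6) = 13.0 + 5.6 + 1.8 = 20.4
(4) 1.2(10) + 0.7(6) + 0.7(4) = 12.0 + 4.2 + 2.8 = 19.0
(5) 1.25(10) + 1.3(6) + 0.5(4) = 12.5 + 7.8 + 2.0 = 22.3
(6) 1.25(10) + 1.6(6) + 0.5(4) = 12.5 + 9.6 + 2.0 = 24.1
Combination 6 governs: p_u = 24.1 kPa.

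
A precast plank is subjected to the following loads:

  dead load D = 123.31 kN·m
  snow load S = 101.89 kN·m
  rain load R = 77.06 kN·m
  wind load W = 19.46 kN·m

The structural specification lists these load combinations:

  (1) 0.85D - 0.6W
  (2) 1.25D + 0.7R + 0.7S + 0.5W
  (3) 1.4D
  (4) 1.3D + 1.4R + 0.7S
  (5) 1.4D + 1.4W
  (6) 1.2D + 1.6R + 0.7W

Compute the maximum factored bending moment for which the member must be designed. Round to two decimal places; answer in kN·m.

339.51 kN·m

(1) 0.85(123.31) - 0.6(19.46) = 93.14
(2) 1.25(123.31) + 0.7(77.06) + 0.7(101.89) + 0.5(19.46) = 154.14 + 53.94 + 71.32 + 9.73 = 289.13
(3) 1.4(123.31) = 172.63
(4) 1.3(123.31) + 1.4(77.06) + 0.7(101.89) = 339.51
(5) 1.4(123.31) + 1.4(19.46) = 199.88
(6) 1.2(123.31) + 1.6(77.06) + 0.7(19.46) = 147.97 + 123.30 + 13.62 = 284.89
Combination 4 governs: M_u = 339.51 kN·m.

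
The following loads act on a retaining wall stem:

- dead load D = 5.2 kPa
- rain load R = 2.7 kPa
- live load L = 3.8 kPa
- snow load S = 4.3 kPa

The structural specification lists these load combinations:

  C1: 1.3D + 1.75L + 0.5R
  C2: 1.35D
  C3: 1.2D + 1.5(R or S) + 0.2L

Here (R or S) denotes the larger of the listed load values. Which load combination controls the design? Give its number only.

(R or S) → S = 4.3 kPa.
C1: 1.3(5.2) + 1.75(3.8) + 0.5(2.7) = 6.76 + 6.65 + 1.35 = 14.76
C2: 1.35(5.2) = 7.02
C3: 1.2(5.2) + 1.5(4.3) + 0.2(3.8) = 6.24 + 6.45 + 0.76 = 13.45
The largest value is 14.76 kPa from combination 1.

Combination 1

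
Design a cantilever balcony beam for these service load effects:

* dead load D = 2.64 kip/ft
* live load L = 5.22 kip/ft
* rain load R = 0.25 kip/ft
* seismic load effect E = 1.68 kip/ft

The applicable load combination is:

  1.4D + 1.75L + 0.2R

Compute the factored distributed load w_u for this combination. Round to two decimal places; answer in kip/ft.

12.88 kip/ft

1.4(2.64) + 1.75(5.22) + 0.2(0.25) = 12.88
w_u = 12.88 kip/ft.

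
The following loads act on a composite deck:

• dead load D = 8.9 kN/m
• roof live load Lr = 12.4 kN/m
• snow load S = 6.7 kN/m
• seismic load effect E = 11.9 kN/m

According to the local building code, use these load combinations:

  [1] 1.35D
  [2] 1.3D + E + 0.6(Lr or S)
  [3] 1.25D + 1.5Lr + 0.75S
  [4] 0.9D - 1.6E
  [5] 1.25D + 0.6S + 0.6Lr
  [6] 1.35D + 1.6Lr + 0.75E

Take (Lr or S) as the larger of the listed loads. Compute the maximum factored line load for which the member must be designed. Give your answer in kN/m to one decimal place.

(Lr or S) → Lr = 12.4 kN/m.
[1] 1.35(8.9) = 12.0
[2] 1.3(8.9) + 1.0(11.9) + 0.6(12.4) = 11.6 + 11.9 + 7.4 = 30.9
[3] 1.25(8.9) + 1.5(12.4) + 0.75(6.7) = 34.8
[4] 0.9(8.9) - 1.6(11.9) = 8.0 - 19.0 = -11.0
[5] 1.25(8.9) + 0.6(6.7) + 0.6(12.4) = 22.6
[6] 1.35(8.9) + 1.6(12.4) + 0.75(11.9) = 40.8
The controlling combination is 6, giving 40.8 kN/m.

40.8 kN/m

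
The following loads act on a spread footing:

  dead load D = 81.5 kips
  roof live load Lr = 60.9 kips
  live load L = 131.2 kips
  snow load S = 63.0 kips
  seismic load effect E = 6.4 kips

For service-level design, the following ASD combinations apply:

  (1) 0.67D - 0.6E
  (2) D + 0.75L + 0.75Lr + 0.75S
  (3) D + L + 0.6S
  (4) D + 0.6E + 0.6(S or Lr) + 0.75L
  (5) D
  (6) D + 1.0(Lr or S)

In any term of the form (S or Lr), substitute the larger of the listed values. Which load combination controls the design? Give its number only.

(S or Lr) → S = 63.0 kips; (Lr or S) → S = 63.0 kips.
(1) 0.67(81.5) - 0.6(6.4) = 50.77
(2) 1.0(81.5) + 0.75(131.2) + 0.75(60.9) + 0.75(63.0) = 272.83
(3) 1.0(81.5) + 1.0(131.2) + 0.6(63.0) = 250.50
(4) 1.0(81.5) + 0.6(6.4) + 0.6(63.0) + 0.75(131.2) = 221.54
(5) 1.0(81.5) = 81.50
(6) 1.0(81.5) + 1.0(63.0) = 144.50
The largest value is 272.83 kips from combination 2.

Combination 2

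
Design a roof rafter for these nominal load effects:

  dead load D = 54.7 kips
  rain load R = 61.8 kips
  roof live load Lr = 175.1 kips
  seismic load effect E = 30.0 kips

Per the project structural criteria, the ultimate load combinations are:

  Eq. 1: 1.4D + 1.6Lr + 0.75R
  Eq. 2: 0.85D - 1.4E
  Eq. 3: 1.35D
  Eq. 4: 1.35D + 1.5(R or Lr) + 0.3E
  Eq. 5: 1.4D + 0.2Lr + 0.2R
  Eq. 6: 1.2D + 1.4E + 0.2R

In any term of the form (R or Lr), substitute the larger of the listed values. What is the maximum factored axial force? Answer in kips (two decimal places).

(R or Lr) → Lr = 175.1 kips.
Eq. 1: 1.4(54.7) + 1.6(175.1) + 0.75(61.8) = 76.58 + 280.16 + 46.35 = 403.09
Eq. 2: 0.85(54.7) - 1.4(30.0) = 46.50 - 42.00 = 4.50
Eq. 3: 1.35(54.7) = 73.85
Eq. 4: 1.35(54.7) + 1.5(175.1) + 0.3(30.0) = 73.85 + 262.65 + 9.00 = 345.50
Eq. 5: 1.4(54.7) + 0.2(175.1) + 0.2(61.8) = 76.58 + 35.02 + 12.36 = 123.96
Eq. 6: 1.2(54.7) + 1.4(30.0) + 0.2(61.8) = 65.64 + 42.00 + 12.36 = 120.00
Maximum is from combination 1.

403.09 kips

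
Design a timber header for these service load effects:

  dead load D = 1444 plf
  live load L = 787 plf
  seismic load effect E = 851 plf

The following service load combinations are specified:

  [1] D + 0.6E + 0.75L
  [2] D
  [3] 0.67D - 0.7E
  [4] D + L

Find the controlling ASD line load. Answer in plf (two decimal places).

2544.85 plf

[1] 1.0(1444) + 0.6(851) + 0.75(787) = 1444.00 + 510.60 + 590.25 = 2544.85
[2] 1.0(1444) = 1444.00
[3] 0.67(1444) - 0.7(851) = 967.48 - 595.70 = 371.78
[4] 1.0(1444) + 1.0(787) = 1444.00 + 787.00 = 2231.00
Maximum is from combination 1.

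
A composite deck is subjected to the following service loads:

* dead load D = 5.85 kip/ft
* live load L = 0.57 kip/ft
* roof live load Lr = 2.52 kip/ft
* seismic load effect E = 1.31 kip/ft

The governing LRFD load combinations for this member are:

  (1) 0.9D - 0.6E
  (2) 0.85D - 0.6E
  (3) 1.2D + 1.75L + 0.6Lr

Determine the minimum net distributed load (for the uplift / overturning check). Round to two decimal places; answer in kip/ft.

(1) 0.9(5.85) - 0.6(1.31) = 5.27 - 0.79 = 4.48
(2) 0.85(5.85) - 0.6(1.31) = 4.19
(3) 1.2(5.85) + 1.75(0.57) + 0.6(2.52) = 7.02 + 1.00 + 1.51 = 9.53
Combination 2 gives the minimum: 4.19 kip/ft.

4.19 kip/ft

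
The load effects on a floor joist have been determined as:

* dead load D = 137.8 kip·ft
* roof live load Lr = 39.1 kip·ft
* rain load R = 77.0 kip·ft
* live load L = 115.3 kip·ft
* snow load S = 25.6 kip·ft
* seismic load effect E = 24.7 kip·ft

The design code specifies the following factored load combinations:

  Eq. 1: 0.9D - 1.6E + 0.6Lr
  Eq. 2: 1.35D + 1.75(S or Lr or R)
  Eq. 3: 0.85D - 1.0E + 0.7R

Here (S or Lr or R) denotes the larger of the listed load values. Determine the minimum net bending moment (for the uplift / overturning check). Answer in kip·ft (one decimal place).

108.0 kip·ft

(S or Lr or R) → R = 77.0 kip·ft.
Eq. 1: 0.9(137.8) - 1.6(24.7) + 0.6(39.1) = 124.0 - 39.5 + 23.5 = 108.0
Eq. 2: 1.35(137.8) + 1.75(77.0) = 186.0 + 134.8 = 320.8
Eq. 3: 0.85(137.8) - 1.0(24.7) + 0.7(77.0) = 117.1 - 24.7 + 53.9 = 146.3
Combination 1 gives the minimum: 108.0 kip·ft.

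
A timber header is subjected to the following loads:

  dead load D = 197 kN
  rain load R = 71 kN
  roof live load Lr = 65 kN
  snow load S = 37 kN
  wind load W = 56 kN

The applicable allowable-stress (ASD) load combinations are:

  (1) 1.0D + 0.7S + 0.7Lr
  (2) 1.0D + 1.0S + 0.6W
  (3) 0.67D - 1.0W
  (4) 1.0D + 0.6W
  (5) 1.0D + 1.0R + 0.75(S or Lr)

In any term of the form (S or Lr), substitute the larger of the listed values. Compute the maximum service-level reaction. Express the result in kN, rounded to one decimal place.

316.8 kN

(S or Lr) → Lr = 65 kN.
(1) 1.0(197) + 0.7(37) + 0.7(65) = 197.0 + 25.9 + 45.5 = 268.4
(2) 1.0(197) + 1.0(37) + 0.6(56) = 197.0 + 37.0 + 33.6 = 267.6
(3) 0.67(197) - 1.0(56) = 132.0 - 56.0 = 76.0
(4) 1.0(197) + 0.6(56) = 197.0 + 33.6 = 230.6
(5) 1.0(197) + 1.0(71) + 0.75(65) = 197.0 + 71.0 + 48.8 = 316.8
Maximum is from combination 5.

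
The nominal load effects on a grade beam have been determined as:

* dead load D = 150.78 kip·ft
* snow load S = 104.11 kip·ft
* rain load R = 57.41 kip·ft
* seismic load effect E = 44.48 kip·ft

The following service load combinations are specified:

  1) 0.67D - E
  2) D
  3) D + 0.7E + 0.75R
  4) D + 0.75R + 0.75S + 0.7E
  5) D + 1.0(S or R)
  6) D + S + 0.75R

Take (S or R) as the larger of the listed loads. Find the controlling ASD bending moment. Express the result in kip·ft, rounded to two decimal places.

(S or R) → S = 104.11 kip·ft.
1) 0.67(150.78) - 1.0(44.48) = 101.02 - 44.48 = 56.54
2) 1.0(150.78) = 150.78
3) 1.0(150.78) + 0.7(44.48) + 0.75(57.41) = 224.97
4) 1.0(150.78) + 0.75(57.41) + 0.75(104.11) + 0.7(44.48) = 150.78 + 43.06 + 78.08 + 31.14 = 303.06
5) 1.0(150.78) + 1.0(104.11) = 150.78 + 104.11 = 254.89
6) 1.0(150.78) + 1.0(104.11) + 0.75(57.41) = 150.78 + 104.11 + 43.06 = 297.95
Combination 4 governs: M = 303.06 kip·ft.

303.06 kip·ft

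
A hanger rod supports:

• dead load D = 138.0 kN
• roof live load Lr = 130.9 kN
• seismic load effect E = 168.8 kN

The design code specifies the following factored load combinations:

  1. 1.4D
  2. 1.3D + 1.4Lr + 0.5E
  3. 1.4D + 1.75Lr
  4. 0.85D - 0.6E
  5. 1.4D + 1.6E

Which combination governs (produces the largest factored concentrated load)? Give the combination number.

1. 1.4(138.0) = 193.20
2. 1.3(138.0) + 1.4(130.9) + 0.5(168.8) = 447.06
3. 1.4(138.0) + 1.75(130.9) = 422.28
4. 0.85(138.0) - 0.6(168.8) = 16.02
5. 1.4(138.0) + 1.6(168.8) = 463.28
The largest value is 463.28 kN from combination 5.

Combination 5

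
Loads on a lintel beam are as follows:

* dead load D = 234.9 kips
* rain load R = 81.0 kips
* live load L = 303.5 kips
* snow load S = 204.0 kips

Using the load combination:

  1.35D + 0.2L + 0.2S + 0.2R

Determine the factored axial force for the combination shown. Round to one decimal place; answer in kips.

434.8 kips

1.35(234.9) + 0.2(303.5) + 0.2(204.0) + 0.2(81.0) = 434.8
P_u = 434.8 kips.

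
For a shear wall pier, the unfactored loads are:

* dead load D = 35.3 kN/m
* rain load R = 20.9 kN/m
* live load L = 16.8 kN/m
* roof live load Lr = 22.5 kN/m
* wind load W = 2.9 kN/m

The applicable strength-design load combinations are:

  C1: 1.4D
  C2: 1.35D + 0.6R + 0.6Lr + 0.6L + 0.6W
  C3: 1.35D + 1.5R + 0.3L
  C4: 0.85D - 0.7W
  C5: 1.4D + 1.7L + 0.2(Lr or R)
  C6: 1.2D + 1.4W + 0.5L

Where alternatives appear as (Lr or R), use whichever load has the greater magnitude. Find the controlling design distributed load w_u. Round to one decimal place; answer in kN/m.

85.5 kN/m

(Lr or R) → Lr = 22.5 kN/m.
C1: 1.4(35.3) = 49.4
C2: 1.35(35.3) + 0.6(20.9) + 0.6(22.5) + 0.6(16.8) + 0.6(2.9) = 47.7 + 12.5 + 13.5 + 10.1 + 1.7 = 85.5
C3: 1.35(35.3) + 1.5(20.9) + 0.3(16.8) = 84.0
C4: 0.85(35.3) - 0.7(2.9) = 30.0 - 2.0 = 28.0
C5: 1.4(35.3) + 1.7(16.8) + 0.2(22.5) = 49.4 + 28.6 + 4.5 = 82.5
C6: 1.2(35.3) + 1.4(2.9) + 0.5(16.8) = 54.8
Maximum is from combination 2.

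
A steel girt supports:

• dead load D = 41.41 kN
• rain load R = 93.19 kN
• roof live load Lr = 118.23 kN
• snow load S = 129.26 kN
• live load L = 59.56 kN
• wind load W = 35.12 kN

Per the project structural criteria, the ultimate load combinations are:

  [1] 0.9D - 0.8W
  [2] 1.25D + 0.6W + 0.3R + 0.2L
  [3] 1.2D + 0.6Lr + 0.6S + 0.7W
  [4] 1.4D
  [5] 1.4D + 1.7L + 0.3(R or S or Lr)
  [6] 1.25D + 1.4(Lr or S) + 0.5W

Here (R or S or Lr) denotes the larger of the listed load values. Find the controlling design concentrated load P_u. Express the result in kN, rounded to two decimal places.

(R or S or Lr) → S = 129.26 kN; (Lr or S) → S = 129.26 kN.
[1] 0.9(41.41) - 0.8(35.12) = 37.27 - 28.10 = 9.17
[2] 1.25(41.41) + 0.6(35.12) + 0.3(93.19) + 0.2(59.56) = 51.76 + 21.07 + 27.96 + 11.91 = 112.70
[3] 1.2(41.41) + 0.6(118.23) + 0.6(129.26) + 0.7(35.12) = 49.69 + 70.94 + 77.56 + 24.58 = 222.77
[4] 1.4(41.41) = 57.97
[5] 1.4(41.41) + 1.7(59.56) + 0.3(129.26) = 57.97 + 101.25 + 38.78 = 198.00
[6] 1.25(41.41) + 1.4(129.26) + 0.5(35.12) = 250.29
Maximum is from combination 6.

250.29 kN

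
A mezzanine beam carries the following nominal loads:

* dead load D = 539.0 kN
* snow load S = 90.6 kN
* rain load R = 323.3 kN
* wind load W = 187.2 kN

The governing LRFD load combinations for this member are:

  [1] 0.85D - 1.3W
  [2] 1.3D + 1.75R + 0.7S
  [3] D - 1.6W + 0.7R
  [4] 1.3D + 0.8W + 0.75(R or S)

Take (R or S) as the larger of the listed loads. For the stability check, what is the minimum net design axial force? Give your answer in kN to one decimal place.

(R or S) → R = 323.3 kN.
[1] 0.85(539.0) - 1.3(187.2) = 214.8
[2] 1.3(539.0) + 1.75(323.3) + 0.7(90.6) = 1329.9
[3] 1.0(539.0) - 1.6(187.2) + 0.7(323.3) = 465.8
[4] 1.3(539.0) + 0.8(187.2) + 0.75(323.3) = 1092.9
Combination 1 gives the minimum: 214.8 kN.

214.8 kN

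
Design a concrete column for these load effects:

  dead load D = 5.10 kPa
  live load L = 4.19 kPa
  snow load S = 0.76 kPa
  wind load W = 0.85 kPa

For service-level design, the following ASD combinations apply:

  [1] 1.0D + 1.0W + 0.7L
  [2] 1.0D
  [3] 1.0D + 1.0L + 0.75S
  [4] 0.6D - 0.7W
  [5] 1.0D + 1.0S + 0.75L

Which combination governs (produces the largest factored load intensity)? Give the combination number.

Combination 3

[1] 1.0(5.10) + 1.0(0.85) + 0.7(4.19) = 5.10 + 0.85 + 2.93 = 8.88
[2] 1.0(5.10) = 5.10
[3] 1.0(5.10) + 1.0(4.19) + 0.75(0.76) = 5.10 + 4.19 + 0.57 = 9.86
[4] 0.6(5.10) - 0.7(0.85) = 2.47
[5] 1.0(5.10) + 1.0(0.76) + 0.75(4.19) = 5.10 + 0.76 + 3.14 = 9.00
The largest value is 9.86 kPa from combination 3.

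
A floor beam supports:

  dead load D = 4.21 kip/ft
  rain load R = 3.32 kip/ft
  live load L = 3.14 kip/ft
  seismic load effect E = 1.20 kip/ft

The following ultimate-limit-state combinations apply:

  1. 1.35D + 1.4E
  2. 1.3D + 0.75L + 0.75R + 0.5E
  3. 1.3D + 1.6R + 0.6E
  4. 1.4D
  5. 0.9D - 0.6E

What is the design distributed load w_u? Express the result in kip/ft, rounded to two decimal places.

11.51 kip/ft

1. 1.35(4.21) + 1.4(1.20) = 5.68 + 1.68 = 7.36
2. 1.3(4.21) + 0.75(3.14) + 0.75(3.32) + 0.5(1.20) = 5.47 + 2.36 + 2.49 + 0.60 = 10.92
3. 1.3(4.21) + 1.6(3.32) + 0.6(1.20) = 11.51
4. 1.4(4.21) = 5.89
5. 0.9(4.21) - 0.6(1.20) = 3.79 - 0.72 = 3.07
Maximum is from combination 3.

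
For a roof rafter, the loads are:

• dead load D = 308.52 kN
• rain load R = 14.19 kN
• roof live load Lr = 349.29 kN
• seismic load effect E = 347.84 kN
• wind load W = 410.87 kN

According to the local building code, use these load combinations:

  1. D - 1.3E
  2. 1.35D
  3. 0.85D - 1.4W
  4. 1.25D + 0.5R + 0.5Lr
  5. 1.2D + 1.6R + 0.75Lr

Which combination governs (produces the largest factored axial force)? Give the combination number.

Combination 5

1. 1.0(308.52) - 1.3(347.84) = 308.52 - 452.19 = -143.67
2. 1.35(308.52) = 416.50
3. 0.85(308.52) - 1.4(410.87) = 262.24 - 575.22 = -312.98
4. 1.25(308.52) + 0.5(14.19) + 0.5(349.29) = 567.39
5. 1.2(308.52) + 1.6(14.19) + 0.75(349.29) = 654.90
The largest value is 654.90 kN from combination 5.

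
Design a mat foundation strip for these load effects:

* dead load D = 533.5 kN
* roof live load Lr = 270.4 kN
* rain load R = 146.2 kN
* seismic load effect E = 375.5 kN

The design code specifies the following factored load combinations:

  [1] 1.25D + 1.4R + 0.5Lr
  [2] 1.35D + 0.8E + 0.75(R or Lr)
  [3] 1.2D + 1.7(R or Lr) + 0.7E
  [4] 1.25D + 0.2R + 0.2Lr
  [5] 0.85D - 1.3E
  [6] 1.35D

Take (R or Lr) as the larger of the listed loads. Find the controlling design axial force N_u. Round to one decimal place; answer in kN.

1362.7 kN

(R or Lr) → Lr = 270.4 kN.
[1] 1.25(533.5) + 1.4(146.2) + 0.5(270.4) = 666.9 + 204.7 + 135.2 = 1006.8
[2] 1.35(533.5) + 0.8(375.5) + 0.75(270.4) = 720.2 + 300.4 + 202.8 = 1223.4
[3] 1.2(533.5) + 1.7(270.4) + 0.7(375.5) = 1362.7
[4] 1.25(533.5) + 0.2(146.2) + 0.2(270.4) = 666.9 + 29.2 + 54.1 = 750.2
[5] 0.85(533.5) - 1.3(375.5) = 453.5 - 488.2 = -34.7
[6] 1.35(533.5) = 720.2
Maximum is from combination 3.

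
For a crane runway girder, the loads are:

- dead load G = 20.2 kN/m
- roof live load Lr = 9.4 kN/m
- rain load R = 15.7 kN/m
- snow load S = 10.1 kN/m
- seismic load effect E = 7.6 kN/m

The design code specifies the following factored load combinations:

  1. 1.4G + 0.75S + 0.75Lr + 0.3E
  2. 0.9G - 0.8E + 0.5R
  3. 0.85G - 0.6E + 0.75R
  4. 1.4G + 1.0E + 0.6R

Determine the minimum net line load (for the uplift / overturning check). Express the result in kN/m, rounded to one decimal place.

20.0 kN/m

1. 1.4(20.2) + 0.75(10.1) + 0.75(9.4) + 0.3(7.6) = 45.2
2. 0.9(20.2) - 0.8(7.6) + 0.5(15.7) = 18.2 - 6.1 + 7.9 = 20.0
3. 0.85(20.2) - 0.6(7.6) + 0.75(15.7) = 17.2 - 4.6 + 11.8 = 24.4
4. 1.4(20.2) + 1.0(7.6) + 0.6(15.7) = 28.3 + 7.6 + 9.4 = 45.3
Combination 2 gives the minimum: 20.0 kN/m.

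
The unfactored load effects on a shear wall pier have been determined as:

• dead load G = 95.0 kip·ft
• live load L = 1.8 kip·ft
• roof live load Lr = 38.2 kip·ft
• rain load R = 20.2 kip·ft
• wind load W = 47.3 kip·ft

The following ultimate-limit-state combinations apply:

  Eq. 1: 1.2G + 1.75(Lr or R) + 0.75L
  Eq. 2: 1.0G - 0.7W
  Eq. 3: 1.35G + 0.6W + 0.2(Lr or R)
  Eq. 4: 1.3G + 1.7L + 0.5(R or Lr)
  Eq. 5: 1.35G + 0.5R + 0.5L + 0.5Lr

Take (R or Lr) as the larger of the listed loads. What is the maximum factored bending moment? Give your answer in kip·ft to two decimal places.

182.20 kip·ft

(Lr or R) → Lr = 38.2 kip·ft; (R or Lr) → Lr = 38.2 kip·ft.
Eq. 1: 1.2(95.0) + 1.75(38.2) + 0.75(1.8) = 114.00 + 66.85 + 1.35 = 182.20
Eq. 2: 1.0(95.0) - 0.7(47.3) = 95.00 - 33.11 = 61.89
Eq. 3: 1.35(95.0) + 0.6(47.3) + 0.2(38.2) = 128.25 + 28.38 + 7.64 = 164.27
Eq. 4: 1.3(95.0) + 1.7(1.8) + 0.5(38.2) = 123.50 + 3.06 + 19.10 = 145.66
Eq. 5: 1.35(95.0) + 0.5(20.2) + 0.5(1.8) + 0.5(38.2) = 128.25 + 10.10 + 0.90 + 19.10 = 158.35
The controlling combination is 1, giving 182.20 kip·ft.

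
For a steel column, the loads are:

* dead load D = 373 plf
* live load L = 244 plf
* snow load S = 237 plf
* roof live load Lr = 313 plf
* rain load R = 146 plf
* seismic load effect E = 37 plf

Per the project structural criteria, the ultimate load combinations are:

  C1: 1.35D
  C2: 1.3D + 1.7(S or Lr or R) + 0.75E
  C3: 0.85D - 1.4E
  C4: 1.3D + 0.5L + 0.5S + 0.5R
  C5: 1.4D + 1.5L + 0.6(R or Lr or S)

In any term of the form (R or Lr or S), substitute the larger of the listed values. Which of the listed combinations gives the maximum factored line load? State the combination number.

Combination 5

(S or Lr or R) → Lr = 313 plf; (R or Lr or S) → Lr = 313 plf.
C1: 1.35(373) = 503.6
C2: 1.3(373) + 1.7(313) + 0.75(37) = 1044.8
C3: 0.85(373) - 1.4(37) = 265.3
C4: 1.3(373) + 0.5(244) + 0.5(237) + 0.5(146) = 798.4
C5: 1.4(373) + 1.5(244) + 0.6(313) = 1076.0
The largest value is 1076.0 plf from combination 5.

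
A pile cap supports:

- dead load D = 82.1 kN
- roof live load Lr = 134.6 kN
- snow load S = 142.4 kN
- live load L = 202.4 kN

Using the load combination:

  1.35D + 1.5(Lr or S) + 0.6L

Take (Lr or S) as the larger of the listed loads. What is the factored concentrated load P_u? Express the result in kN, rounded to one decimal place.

(Lr or S) → S = 142.4 kN.
1.35(82.1) + 1.5(142.4) + 0.6(202.4) = 445.9
P_u = 445.9 kN.

445.9 kN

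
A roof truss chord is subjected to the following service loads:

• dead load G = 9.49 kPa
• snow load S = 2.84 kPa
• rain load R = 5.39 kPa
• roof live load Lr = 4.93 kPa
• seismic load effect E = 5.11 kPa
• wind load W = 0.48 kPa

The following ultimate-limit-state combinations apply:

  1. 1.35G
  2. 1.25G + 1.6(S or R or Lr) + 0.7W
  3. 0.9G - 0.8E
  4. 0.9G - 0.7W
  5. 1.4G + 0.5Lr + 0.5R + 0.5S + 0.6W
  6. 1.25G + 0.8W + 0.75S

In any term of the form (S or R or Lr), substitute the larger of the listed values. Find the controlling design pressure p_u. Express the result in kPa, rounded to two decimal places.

(S or R or Lr) → R = 5.39 kPa.
1. 1.35(9.49) = 12.81
2. 1.25(9.49) + 1.6(5.39) + 0.7(0.48) = 11.86 + 8.62 + 0.34 = 20.82
3. 0.9(9.49) - 0.8(5.11) = 8.54 - 4.09 = 4.45
4. 0.9(9.49) - 0.7(0.48) = 8.21
5. 1.4(9.49) + 0.5(4.93) + 0.5(5.39) + 0.5(2.84) + 0.6(0.48) = 20.15
6. 1.25(9.49) + 0.8(0.48) + 0.75(2.84) = 14.38
The controlling combination is 2, giving 20.82 kPa.

20.82 kPa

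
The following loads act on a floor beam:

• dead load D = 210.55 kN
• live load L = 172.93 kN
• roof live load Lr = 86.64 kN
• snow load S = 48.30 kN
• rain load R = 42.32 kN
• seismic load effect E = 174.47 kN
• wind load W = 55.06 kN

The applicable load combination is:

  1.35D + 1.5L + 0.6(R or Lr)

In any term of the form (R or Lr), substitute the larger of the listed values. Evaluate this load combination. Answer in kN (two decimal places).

595.62 kN

(R or Lr) → Lr = 86.64 kN.
1.35(210.55) + 1.5(172.93) + 0.6(86.64) = 595.62
P_u = 595.62 kN.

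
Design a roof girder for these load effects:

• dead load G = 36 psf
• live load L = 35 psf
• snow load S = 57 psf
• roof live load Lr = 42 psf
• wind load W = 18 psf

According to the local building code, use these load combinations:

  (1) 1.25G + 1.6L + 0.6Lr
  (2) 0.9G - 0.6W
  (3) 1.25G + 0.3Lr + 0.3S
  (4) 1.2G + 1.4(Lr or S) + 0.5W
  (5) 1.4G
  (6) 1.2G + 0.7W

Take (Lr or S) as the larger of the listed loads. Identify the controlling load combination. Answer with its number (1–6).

Combination 4

(Lr or S) → S = 57 psf.
(1) 1.25(36) + 1.6(35) + 0.6(42) = 45.00 + 56.00 + 25.20 = 126.20
(2) 0.9(36) - 0.6(18) = 32.40 - 10.80 = 21.60
(3) 1.25(36) + 0.3(42) + 0.3(57) = 45.00 + 12.60 + 17.10 = 74.70
(4) 1.2(36) + 1.4(57) + 0.5(18) = 43.20 + 79.80 + 9.00 = 132.00
(5) 1.4(36) = 50.40
(6) 1.2(36) + 0.7(18) = 43.20 + 12.60 = 55.80
The largest value is 132.00 psf from combination 4.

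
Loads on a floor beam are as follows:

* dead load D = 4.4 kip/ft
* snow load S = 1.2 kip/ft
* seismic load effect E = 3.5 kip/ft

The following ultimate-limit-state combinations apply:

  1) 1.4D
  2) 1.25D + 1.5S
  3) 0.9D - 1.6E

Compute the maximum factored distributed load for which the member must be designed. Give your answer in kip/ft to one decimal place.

7.3 kip/ft

1) 1.4(4.4) = 6.2
2) 1.25(4.4) + 1.5(1.2) = 5.5 + 1.8 = 7.3
3) 0.9(4.4) - 1.6(3.5) = 4.0 - 5.6 = -1.6
The controlling combination is 2, giving 7.3 kip/ft.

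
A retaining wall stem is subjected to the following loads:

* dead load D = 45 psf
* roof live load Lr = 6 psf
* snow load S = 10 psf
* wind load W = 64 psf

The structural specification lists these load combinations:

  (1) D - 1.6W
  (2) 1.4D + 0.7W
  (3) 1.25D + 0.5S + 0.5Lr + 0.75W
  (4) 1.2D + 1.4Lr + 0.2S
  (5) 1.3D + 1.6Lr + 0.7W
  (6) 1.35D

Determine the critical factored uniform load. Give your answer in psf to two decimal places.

(1) 1.0(45) - 1.6(64) = 45.00 - 102.40 = -57.40
(2) 1.4(45) + 0.7(64) = 63.00 + 44.80 = 107.80
(3) 1.25(45) + 0.5(10) + 0.5(6) + 0.75(64) = 56.25 + 5.00 + 3.00 + 48.00 = 112.25
(4) 1.2(45) + 1.4(6) + 0.2(10) = 54.00 + 8.40 + 2.00 = 64.40
(5) 1.3(45) + 1.6(6) + 0.7(64) = 58.50 + 9.60 + 44.80 = 112.90
(6) 1.35(45) = 60.75
Maximum is from combination 5.

112.90 psf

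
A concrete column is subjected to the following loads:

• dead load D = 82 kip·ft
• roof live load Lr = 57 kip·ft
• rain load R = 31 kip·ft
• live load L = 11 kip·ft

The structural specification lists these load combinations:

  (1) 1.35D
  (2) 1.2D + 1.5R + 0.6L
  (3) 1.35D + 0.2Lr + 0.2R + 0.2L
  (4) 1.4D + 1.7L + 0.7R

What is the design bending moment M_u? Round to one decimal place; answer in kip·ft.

155.2 kip·ft

(1) 1.35(82) = 110.7
(2) 1.2(82) + 1.5(31) + 0.6(11) = 98.4 + 46.5 + 6.6 = 151.5
(3) 1.35(82) + 0.2(57) + 0.2(31) + 0.2(11) = 110.7 + 11.4 + 6.2 + 2.2 = 130.5
(4) 1.4(82) + 1.7(11) + 0.7(31) = 114.8 + 18.7 + 21.7 = 155.2
The controlling combination is 4, giving 155.2 kip·ft.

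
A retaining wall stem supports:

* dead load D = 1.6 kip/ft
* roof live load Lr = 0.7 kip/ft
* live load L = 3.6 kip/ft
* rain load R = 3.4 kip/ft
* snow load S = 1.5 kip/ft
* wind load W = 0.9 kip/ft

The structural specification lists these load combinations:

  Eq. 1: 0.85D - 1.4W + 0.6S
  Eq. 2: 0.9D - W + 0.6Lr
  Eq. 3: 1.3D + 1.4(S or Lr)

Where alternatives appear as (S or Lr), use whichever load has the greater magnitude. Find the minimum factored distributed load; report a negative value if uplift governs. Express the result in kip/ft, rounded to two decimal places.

0.96 kip/ft

(S or Lr) → S = 1.5 kip/ft.
Eq. 1: 0.85(1.6) - 1.4(0.9) + 0.6(1.5) = 1.36 - 1.26 + 0.90 = 1.00
Eq. 2: 0.9(1.6) - 1.0(0.9) + 0.6(0.7) = 1.44 - 0.90 + 0.42 = 0.96
Eq. 3: 1.3(1.6) + 1.4(1.5) = 2.08 + 2.10 = 4.18
Combination 2 gives the minimum: 0.96 kip/ft.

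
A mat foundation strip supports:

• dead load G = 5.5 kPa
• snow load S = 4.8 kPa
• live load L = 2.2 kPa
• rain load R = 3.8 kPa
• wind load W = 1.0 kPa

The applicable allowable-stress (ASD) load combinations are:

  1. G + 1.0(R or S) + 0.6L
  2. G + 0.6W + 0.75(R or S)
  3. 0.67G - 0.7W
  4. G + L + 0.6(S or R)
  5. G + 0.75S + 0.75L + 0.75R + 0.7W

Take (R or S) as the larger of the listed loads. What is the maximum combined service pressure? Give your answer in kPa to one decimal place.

(R or S) → S = 4.8 kPa; (S or R) → S = 4.8 kPa.
1. 1.0(5.5) + 1.0(4.8) + 0.6(2.2) = 11.6
2. 1.0(5.5) + 0.6(1.0) + 0.75(4.8) = 9.7
3. 0.67(5.5) - 0.7(1.0) = 3.0
4. 1.0(5.5) + 1.0(2.2) + 0.6(4.8) = 10.6
5. 1.0(5.5) + 0.75(4.8) + 0.75(2.2) + 0.75(3.8) + 0.7(1.0) = 14.3
The controlling combination is 5, giving 14.3 kPa.

14.3 kPa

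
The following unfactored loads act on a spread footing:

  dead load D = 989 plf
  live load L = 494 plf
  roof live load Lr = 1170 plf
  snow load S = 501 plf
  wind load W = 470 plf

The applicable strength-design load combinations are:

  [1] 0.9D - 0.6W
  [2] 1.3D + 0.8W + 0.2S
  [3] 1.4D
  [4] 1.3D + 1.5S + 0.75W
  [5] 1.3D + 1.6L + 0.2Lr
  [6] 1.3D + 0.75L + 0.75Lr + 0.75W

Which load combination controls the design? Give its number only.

[1] 0.9(989) - 0.6(470) = 890.10 - 282.00 = 608.10
[2] 1.3(989) + 0.8(470) + 0.2(501) = 1285.70 + 376.00 + 100.20 = 1761.90
[3] 1.4(989) = 1384.60
[4] 1.3(989) + 1.5(501) + 0.75(470) = 1285.70 + 751.50 + 352.50 = 2389.70
[5] 1.3(989) + 1.6(494) + 0.2(1170) = 1285.70 + 790.40 + 234.00 = 2310.10
[6] 1.3(989) + 0.75(494) + 0.75(1170) + 0.75(470) = 1285.70 + 370.50 + 877.50 + 352.50 = 2886.20
The largest value is 2886.20 plf from combination 6.

Combination 6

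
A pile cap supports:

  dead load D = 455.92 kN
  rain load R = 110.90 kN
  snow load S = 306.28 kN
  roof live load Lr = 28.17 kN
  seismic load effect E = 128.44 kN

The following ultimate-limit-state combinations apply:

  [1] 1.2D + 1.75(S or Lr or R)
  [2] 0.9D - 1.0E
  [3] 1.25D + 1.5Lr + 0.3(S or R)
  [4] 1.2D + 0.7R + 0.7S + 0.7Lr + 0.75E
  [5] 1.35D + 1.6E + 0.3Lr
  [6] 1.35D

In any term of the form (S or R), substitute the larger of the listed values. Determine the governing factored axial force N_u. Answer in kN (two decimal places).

(S or Lr or R) → S = 306.28 kN; (S or R) → S = 306.28 kN.
[1] 1.2(455.92) + 1.75(306.28) = 547.10 + 535.99 = 1083.09
[2] 0.9(455.92) - 1.0(128.44) = 410.33 - 128.44 = 281.89
[3] 1.25(455.92) + 1.5(28.17) + 0.3(306.28) = 569.90 + 42.26 + 91.88 = 704.04
[4] 1.2(455.92) + 0.7(110.90) + 0.7(306.28) + 0.7(28.17) + 0.75(128.44) = 547.10 + 77.63 + 214.40 + 19.72 + 96.33 = 955.18
[5] 1.35(455.92) + 1.6(128.44) + 0.3(28.17) = 829.45
[6] 1.35(455.92) = 615.49
Combination 1 governs: N_u = 1083.09 kN.

1083.09 kN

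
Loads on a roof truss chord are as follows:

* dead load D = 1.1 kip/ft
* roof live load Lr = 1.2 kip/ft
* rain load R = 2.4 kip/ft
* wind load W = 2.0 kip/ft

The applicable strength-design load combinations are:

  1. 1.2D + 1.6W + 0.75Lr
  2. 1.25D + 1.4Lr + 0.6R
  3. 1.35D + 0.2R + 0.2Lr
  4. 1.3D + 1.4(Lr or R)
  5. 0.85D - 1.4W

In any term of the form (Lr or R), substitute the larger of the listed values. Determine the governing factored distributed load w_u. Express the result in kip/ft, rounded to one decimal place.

5.4 kip/ft

(Lr or R) → R = 2.4 kip/ft.
1. 1.2(1.1) + 1.6(2.0) + 0.75(1.2) = 1.3 + 3.2 + 0.9 = 5.4
2. 1.25(1.1) + 1.4(1.2) + 0.6(2.4) = 1.4 + 1.7 + 1.4 = 4.5
3. 1.35(1.1) + 0.2(2.4) + 0.2(1.2) = 1.5 + 0.5 + 0.2 = 2.2
4. 1.3(1.1) + 1.4(2.4) = 1.4 + 3.4 = 4.8
5. 0.85(1.1) - 1.4(2.0) = 0.9 - 2.8 = -1.9
The controlling combination is 1, giving 5.4 kip/ft.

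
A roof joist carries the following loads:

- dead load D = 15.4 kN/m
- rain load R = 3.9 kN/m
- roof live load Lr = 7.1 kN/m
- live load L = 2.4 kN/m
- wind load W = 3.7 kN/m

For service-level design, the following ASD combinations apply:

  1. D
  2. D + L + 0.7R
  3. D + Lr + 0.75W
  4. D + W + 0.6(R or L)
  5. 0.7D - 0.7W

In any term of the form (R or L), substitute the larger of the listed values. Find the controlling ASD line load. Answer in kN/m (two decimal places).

25.28 kN/m

(R or L) → R = 3.9 kN/m.
1. 1.0(15.4) = 15.40
2. 1.0(15.4) + 1.0(2.4) + 0.7(3.9) = 20.53
3. 1.0(15.4) + 1.0(7.1) + 0.75(3.7) = 25.28
4. 1.0(15.4) + 1.0(3.7) + 0.6(3.9) = 21.44
5. 0.7(15.4) - 0.7(3.7) = 8.19
The controlling combination is 3, giving 25.28 kN/m.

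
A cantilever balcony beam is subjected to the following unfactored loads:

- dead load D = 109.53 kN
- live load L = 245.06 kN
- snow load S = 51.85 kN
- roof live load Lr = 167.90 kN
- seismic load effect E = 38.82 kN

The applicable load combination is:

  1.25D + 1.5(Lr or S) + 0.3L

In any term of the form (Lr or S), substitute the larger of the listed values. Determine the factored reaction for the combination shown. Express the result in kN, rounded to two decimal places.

462.28 kN

(Lr or S) → Lr = 167.90 kN.
1.25(109.53) + 1.5(167.90) + 0.3(245.06) = 136.91 + 251.85 + 73.52 = 462.28
V_u = 462.28 kN.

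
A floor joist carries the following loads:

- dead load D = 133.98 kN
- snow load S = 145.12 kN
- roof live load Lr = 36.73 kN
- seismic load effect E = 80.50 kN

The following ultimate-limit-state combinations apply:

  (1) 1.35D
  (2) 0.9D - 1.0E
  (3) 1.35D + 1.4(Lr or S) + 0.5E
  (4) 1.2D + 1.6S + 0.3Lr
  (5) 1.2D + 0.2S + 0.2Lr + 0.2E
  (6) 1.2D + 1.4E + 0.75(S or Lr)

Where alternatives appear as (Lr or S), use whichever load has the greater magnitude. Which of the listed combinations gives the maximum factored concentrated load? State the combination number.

(Lr or S) → S = 145.12 kN; (S or Lr) → S = 145.12 kN.
(1) 1.35(133.98) = 180.87
(2) 0.9(133.98) - 1.0(80.50) = 40.08
(3) 1.35(133.98) + 1.4(145.12) + 0.5(80.50) = 424.29
(4) 1.2(133.98) + 1.6(145.12) + 0.3(36.73) = 403.99
(5) 1.2(133.98) + 0.2(145.12) + 0.2(36.73) + 0.2(80.50) = 213.25
(6) 1.2(133.98) + 1.4(80.50) + 0.75(145.12) = 382.32
The largest value is 424.29 kN from combination 3.

Combination 3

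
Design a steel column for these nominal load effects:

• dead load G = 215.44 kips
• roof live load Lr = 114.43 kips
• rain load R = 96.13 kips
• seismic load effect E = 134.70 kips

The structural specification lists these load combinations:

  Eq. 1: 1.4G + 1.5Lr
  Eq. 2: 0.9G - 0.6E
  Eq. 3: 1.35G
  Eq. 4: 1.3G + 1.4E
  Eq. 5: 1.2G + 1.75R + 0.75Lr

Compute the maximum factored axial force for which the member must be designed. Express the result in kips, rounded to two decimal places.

512.58 kips

Eq. 1: 1.4(215.44) + 1.5(114.43) = 473.26
Eq. 2: 0.9(215.44) - 0.6(134.70) = 193.90 - 80.82 = 113.08
Eq. 3: 1.35(215.44) = 290.84
Eq. 4: 1.3(215.44) + 1.4(134.70) = 280.07 + 188.58 = 468.65
Eq. 5: 1.2(215.44) + 1.75(96.13) + 0.75(114.43) = 258.53 + 168.23 + 85.82 = 512.58
Combination 5 governs: P_u = 512.58 kips.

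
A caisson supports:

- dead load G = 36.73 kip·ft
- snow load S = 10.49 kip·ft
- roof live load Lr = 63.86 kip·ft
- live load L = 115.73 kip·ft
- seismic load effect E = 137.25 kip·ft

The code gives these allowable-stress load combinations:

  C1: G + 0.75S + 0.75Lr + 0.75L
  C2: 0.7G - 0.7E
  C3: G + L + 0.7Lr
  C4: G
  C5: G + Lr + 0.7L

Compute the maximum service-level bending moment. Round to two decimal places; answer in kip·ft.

197.16 kip·ft

C1: 1.0(36.73) + 0.75(10.49) + 0.75(63.86) + 0.75(115.73) = 179.29
C2: 0.7(36.73) - 0.7(137.25) = -70.36
C3: 1.0(36.73) + 1.0(115.73) + 0.7(63.86) = 36.73 + 115.73 + 44.70 = 197.16
C4: 1.0(36.73) = 36.73
C5: 1.0(36.73) + 1.0(63.86) + 0.7(115.73) = 36.73 + 63.86 + 81.01 = 181.60
Maximum is from combination 3.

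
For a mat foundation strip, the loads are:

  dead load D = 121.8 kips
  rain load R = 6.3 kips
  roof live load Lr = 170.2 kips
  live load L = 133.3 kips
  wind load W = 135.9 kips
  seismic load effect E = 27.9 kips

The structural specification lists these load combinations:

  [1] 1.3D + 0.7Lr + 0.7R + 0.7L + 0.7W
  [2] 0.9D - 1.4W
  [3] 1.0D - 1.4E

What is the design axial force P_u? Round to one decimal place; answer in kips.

[1] 1.3(121.8) + 0.7(170.2) + 0.7(6.3) + 0.7(133.3) + 0.7(135.9) = 470.3
[2] 0.9(121.8) - 1.4(135.9) = -80.6
[3] 1.0(121.8) - 1.4(27.9) = 82.7
The controlling combination is 1, giving 470.3 kips.

470.3 kips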